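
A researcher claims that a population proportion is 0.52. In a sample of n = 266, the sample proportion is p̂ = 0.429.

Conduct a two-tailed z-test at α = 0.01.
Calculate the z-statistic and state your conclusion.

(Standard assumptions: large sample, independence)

H₀: p = 0.52, H₁: p ≠ 0.52
Standard error: SE = √(p₀(1-p₀)/n) = √(0.52×0.48/266) = 0.030632
z-statistic: z = (p̂ - p₀)/SE = (0.429 - 0.52)/0.030632 = -2.9707
Critical value: z_0.005 = ±2.576
p-value = 0.0030
Decision: reject H₀ at α = 0.01

Answer: z = -2.9707, reject H₀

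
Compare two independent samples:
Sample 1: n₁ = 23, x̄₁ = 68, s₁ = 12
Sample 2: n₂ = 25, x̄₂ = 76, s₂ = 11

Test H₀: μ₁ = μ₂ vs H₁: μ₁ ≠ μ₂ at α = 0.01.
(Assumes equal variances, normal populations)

Answer: t = -2.4100, fail to reject H₀

Derivation:
Pooled variance: s²_p = [22×12² + 24×11²]/(46) = 132.0000
s_p = 11.4891
SE = s_p×√(1/n₁ + 1/n₂) = 11.4891×√(1/23 + 1/25) = 3.3195
t = (x̄₁ - x̄₂)/SE = (68 - 76)/3.3195 = -2.4100
df = 46, t-critical = ±2.687
Decision: fail to reject H₀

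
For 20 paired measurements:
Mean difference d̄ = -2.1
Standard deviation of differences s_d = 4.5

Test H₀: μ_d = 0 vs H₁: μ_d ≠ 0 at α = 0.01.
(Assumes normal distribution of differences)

Answer: t = -2.0871, fail to reject H₀

Derivation:
df = n - 1 = 19
SE = s_d/√n = 4.5/√20 = 1.0062
t = d̄/SE = -2.1/1.0062 = -2.0871
Critical value: t_{0.005,19} = ±2.861
p-value ≈ 0.0506
Decision: fail to reject H₀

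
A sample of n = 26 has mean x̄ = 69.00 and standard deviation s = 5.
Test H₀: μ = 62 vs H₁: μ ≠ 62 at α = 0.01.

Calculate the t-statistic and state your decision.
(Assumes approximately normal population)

Answer: t = 7.1385, reject H₀

Derivation:
df = n - 1 = 25
SE = s/√n = 5/√26 = 0.9806
t = (x̄ - μ₀)/SE = (69.00 - 62)/0.9806 = 7.1385
Critical value: t_{0.005,25} = ±2.787
p-value < 0.0001
Decision: reject H₀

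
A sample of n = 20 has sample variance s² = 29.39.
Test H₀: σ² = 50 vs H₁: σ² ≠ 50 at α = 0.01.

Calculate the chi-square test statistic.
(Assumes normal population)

Answer: χ² = 11.1682, fail to reject H₀

Derivation:
df = n - 1 = 19
χ² = (n-1)s²/σ₀² = 19×29.39/50 = 11.1682
Critical values: χ²_{0.995,19} = 6.844, χ²_{0.005,19} = 38.582
Rejection region: χ² < 6.844 or χ² > 38.582
Decision: fail to reject H₀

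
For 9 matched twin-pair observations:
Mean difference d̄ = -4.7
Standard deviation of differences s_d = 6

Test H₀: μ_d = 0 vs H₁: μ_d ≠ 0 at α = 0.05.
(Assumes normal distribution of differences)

Answer: t = -2.3500, reject H₀

Derivation:
df = n - 1 = 8
SE = s_d/√n = 6/√9 = 2.0000
t = d̄/SE = -4.7/2.0000 = -2.3500
Critical value: t_{0.025,8} = ±2.306
p-value ≈ 0.0467
Decision: reject H₀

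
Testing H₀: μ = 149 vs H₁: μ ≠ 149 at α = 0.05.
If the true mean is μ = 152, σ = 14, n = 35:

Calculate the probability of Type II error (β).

SE = σ/√n = 14/√35 = 2.3664
Critical values: μ₀ ± z_0.025×SE = 149 ± 1.960×2.3664
Acceptance region: (144.3619, 153.6381)
Under H₁ (μ = 152): z_high = (153.6381 - 152)/2.3664 = 0.6922, z_low = (144.3619 - 152)/2.3664 = -3.2277
β = P(not reject | H₁) = Φ(0.6922) - Φ(-3.2277) ≈ 0.7550

Answer: β ≈ 0.7550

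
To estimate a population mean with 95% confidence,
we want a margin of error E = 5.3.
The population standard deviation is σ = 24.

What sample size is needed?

Answer: n = 79

Derivation:
z_0.025 = 1.960
n = (z×σ/E)² = (1.960×24/5.3)²
n = 78.7740
Round up: n = 79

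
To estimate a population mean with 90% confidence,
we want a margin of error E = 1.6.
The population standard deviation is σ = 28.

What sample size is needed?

z_0.05 = 1.645
n = (z×σ/E)² = (1.645×28/1.6)²
n = 828.7202
Round up: n = 829

Answer: n = 829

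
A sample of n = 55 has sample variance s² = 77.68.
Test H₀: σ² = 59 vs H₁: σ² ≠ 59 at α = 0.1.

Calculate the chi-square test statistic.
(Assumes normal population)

df = n - 1 = 54
χ² = (n-1)s²/σ₀² = 54×77.68/59 = 71.0969
Critical values: χ²_{0.95,54} = 38.116, χ²_{0.05,54} = 72.153
Rejection region: χ² < 38.116 or χ² > 72.153
Decision: fail to reject H₀

Answer: χ² = 71.0969, fail to reject H₀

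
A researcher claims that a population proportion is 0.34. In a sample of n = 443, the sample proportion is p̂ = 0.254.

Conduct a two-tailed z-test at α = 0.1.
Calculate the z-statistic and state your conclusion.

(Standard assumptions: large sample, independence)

Answer: z = -3.8210, reject H₀

Derivation:
H₀: p = 0.34, H₁: p ≠ 0.34
Standard error: SE = √(p₀(1-p₀)/n) = √(0.34×0.66/443) = 0.022507
z-statistic: z = (p̂ - p₀)/SE = (0.254 - 0.34)/0.022507 = -3.8210
Critical value: z_0.05 = ±1.645
p-value = 0.0001
Decision: reject H₀ at α = 0.1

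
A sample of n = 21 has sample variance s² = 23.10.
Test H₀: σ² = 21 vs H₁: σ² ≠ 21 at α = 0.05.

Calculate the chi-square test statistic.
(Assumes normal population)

df = n - 1 = 20
χ² = (n-1)s²/σ₀² = 20×23.10/21 = 22.0000
Critical values: χ²_{0.975,20} = 9.591, χ²_{0.025,20} = 34.170
Rejection region: χ² < 9.591 or χ² > 34.170
Decision: fail to reject H₀

Answer: χ² = 22.0000, fail to reject H₀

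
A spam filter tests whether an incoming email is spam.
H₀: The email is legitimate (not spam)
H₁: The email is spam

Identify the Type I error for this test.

Answer: Marking a legitimate email as spam

Derivation:
A Type I error (probability α) occurs when we reject a true H₀.
A Type II error (probability β) occurs when we fail to reject a false H₀.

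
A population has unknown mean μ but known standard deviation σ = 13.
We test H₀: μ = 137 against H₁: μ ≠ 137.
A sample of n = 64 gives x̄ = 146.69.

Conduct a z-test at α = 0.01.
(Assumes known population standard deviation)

Answer: z = 5.9631, reject H₀

Derivation:
Standard error: SE = σ/√n = 13/√64 = 1.6250
z-statistic: z = (x̄ - μ₀)/SE = (146.69 - 137)/1.6250 = 5.9631
Critical value: ±2.576
p-value < 0.0001
Decision: reject H₀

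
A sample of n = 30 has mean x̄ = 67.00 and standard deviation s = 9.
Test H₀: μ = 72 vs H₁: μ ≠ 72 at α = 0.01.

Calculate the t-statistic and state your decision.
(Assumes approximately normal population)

Answer: t = -3.0428, reject H₀

Derivation:
df = n - 1 = 29
SE = s/√n = 9/√30 = 1.6432
t = (x̄ - μ₀)/SE = (67.00 - 72)/1.6432 = -3.0428
Critical value: t_{0.005,29} = ±2.756
p-value ≈ 0.0049
Decision: reject H₀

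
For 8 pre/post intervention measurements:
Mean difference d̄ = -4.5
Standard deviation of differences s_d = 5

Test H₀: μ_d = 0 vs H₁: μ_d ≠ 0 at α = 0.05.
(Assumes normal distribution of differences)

Answer: t = -2.5455, reject H₀

Derivation:
df = n - 1 = 7
SE = s_d/√n = 5/√8 = 1.7678
t = d̄/SE = -4.5/1.7678 = -2.5455
Critical value: t_{0.025,7} = ±2.365
p-value ≈ 0.0384
Decision: reject H₀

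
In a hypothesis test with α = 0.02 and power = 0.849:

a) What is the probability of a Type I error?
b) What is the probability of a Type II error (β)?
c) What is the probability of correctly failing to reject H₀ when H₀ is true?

Answer: a) 0.02, b) 0.151, c) 0.98

Derivation:
a) Type I error probability = α = 0.02
b) Power = P(reject H₀ | H₁ true) = 1 - β = 0.849, so Type II error probability = β = 1 - Power = 0.151
c) P(fail to reject H₀ | H₀ true) = 1 - α = 0.98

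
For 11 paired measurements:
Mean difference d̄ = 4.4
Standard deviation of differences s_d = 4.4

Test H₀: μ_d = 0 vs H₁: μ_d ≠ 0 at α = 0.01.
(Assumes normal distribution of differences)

Answer: t = 3.3167, reject H₀

Derivation:
df = n - 1 = 10
SE = s_d/√n = 4.4/√11 = 1.3266
t = d̄/SE = 4.4/1.3266 = 3.3167
Critical value: t_{0.005,10} = ±3.169
p-value ≈ 0.0078
Decision: reject H₀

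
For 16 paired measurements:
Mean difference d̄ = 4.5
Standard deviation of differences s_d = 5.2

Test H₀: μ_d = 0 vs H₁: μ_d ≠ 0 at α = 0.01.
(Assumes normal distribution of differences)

df = n - 1 = 15
SE = s_d/√n = 5.2/√16 = 1.3000
t = d̄/SE = 4.5/1.3000 = 3.4615
Critical value: t_{0.005,15} = ±2.947
p-value ≈ 0.0035
Decision: reject H₀

Answer: t = 3.4615, reject H₀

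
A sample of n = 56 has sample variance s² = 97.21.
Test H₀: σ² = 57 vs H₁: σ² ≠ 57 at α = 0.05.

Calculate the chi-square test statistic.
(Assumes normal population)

Answer: χ² = 93.7991, reject H₀

Derivation:
df = n - 1 = 55
χ² = (n-1)s²/σ₀² = 55×97.21/57 = 93.7991
Critical values: χ²_{0.975,55} = 36.398, χ²_{0.025,55} = 77.380
Rejection region: χ² < 36.398 or χ² > 77.380
Decision: reject H₀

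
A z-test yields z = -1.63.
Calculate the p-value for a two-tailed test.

Answer: p-value ≈ 0.1031

Derivation:
For z = -1.63:
p = 2×P(Z > |-1.63|) = 2×(1 - Φ(1.63)) = 0.1031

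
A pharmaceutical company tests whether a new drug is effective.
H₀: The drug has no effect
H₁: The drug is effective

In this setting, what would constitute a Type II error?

Answer: Failing to detect the drug's effect when it actually works

Derivation:
Type I error (α): Rejecting H₀ when H₀ is true
Type II error (β): Failing to reject H₀ when H₁ is true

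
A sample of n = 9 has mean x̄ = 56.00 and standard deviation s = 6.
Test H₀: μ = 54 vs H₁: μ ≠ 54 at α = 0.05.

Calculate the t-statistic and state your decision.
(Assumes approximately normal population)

Answer: t = 1.0000, fail to reject H₀

Derivation:
df = n - 1 = 8
SE = s/√n = 6/√9 = 2.0000
t = (x̄ - μ₀)/SE = (56.00 - 54)/2.0000 = 1.0000
Critical value: t_{0.025,8} = ±2.306
p-value ≈ 0.3466
Decision: fail to reject H₀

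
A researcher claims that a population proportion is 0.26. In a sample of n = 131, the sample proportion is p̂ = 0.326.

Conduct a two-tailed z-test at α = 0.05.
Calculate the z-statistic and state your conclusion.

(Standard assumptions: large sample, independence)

Answer: z = 1.7222, fail to reject H₀

Derivation:
H₀: p = 0.26, H₁: p ≠ 0.26
Standard error: SE = √(p₀(1-p₀)/n) = √(0.26×0.74/131) = 0.038324
z-statistic: z = (p̂ - p₀)/SE = (0.326 - 0.26)/0.038324 = 1.7222
Critical value: z_0.025 = ±1.960
p-value = 0.0850
Decision: fail to reject H₀ at α = 0.05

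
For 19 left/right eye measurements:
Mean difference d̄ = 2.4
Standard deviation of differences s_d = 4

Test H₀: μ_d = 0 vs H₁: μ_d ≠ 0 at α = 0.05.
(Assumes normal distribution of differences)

df = n - 1 = 18
SE = s_d/√n = 4/√19 = 0.9177
t = d̄/SE = 2.4/0.9177 = 2.6152
Critical value: t_{0.025,18} = ±2.101
p-value ≈ 0.0175
Decision: reject H₀

Answer: t = 2.6152, reject H₀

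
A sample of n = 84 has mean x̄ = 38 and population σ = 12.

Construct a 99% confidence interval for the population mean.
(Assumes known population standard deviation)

Confidence level: 99%, α = 0.01
z_0.005 = 2.576
SE = σ/√n = 12/√84 = 1.3093
Margin of error = 2.576 × 1.3093 = 3.3728
CI: x̄ ± margin = 38 ± 3.3728
CI: (34.6272, 41.3728)

Answer: (34.6272, 41.3728)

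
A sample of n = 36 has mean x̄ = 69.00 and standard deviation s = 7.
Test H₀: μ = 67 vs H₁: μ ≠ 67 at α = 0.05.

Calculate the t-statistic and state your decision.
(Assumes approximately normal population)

df = n - 1 = 35
SE = s/√n = 7/√36 = 1.1667
t = (x̄ - μ₀)/SE = (69.00 - 67)/1.1667 = 1.7142
Critical value: t_{0.025,35} = ±2.030
p-value ≈ 0.0953
Decision: fail to reject H₀

Answer: t = 1.7142, fail to reject H₀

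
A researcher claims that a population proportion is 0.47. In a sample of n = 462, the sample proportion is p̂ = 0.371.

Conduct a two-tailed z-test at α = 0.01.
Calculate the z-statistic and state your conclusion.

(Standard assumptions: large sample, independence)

H₀: p = 0.47, H₁: p ≠ 0.47
Standard error: SE = √(p₀(1-p₀)/n) = √(0.47×0.53/462) = 0.023220
z-statistic: z = (p̂ - p₀)/SE = (0.371 - 0.47)/0.023220 = -4.2636
Critical value: z_0.005 = ±2.576
p-value < 0.0001
Decision: reject H₀ at α = 0.01

Answer: z = -4.2636, reject H₀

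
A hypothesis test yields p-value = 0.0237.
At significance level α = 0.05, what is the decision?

Compare p-value to α:
0.0237 < 0.05
Decision: reject H₀

Answer: reject H₀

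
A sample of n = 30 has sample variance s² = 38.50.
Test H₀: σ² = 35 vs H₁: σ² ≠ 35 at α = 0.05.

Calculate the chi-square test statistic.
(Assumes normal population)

df = n - 1 = 29
χ² = (n-1)s²/σ₀² = 29×38.50/35 = 31.9000
Critical values: χ²_{0.975,29} = 16.047, χ²_{0.025,29} = 45.722
Rejection region: χ² < 16.047 or χ² > 45.722
Decision: fail to reject H₀

Answer: χ² = 31.9000, fail to reject H₀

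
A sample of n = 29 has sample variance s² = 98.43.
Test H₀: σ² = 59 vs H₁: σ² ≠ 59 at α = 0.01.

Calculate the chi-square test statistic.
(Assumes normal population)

df = n - 1 = 28
χ² = (n-1)s²/σ₀² = 28×98.43/59 = 46.7125
Critical values: χ²_{0.995,28} = 12.461, χ²_{0.005,28} = 50.993
Rejection region: χ² < 12.461 or χ² > 50.993
Decision: fail to reject H₀

Answer: χ² = 46.7125, fail to reject H₀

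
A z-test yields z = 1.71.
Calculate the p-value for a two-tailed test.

For z = 1.71:
p = 2×P(Z > |1.71|) = 2×(1 - Φ(1.71)) = 0.0873

Answer: p-value ≈ 0.0873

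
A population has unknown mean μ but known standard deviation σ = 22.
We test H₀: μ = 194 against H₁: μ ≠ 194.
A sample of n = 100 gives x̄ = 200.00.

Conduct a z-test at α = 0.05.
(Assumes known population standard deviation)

Standard error: SE = σ/√n = 22/√100 = 2.2000
z-statistic: z = (x̄ - μ₀)/SE = (200.00 - 194)/2.2000 = 2.7273
Critical value: ±1.960
p-value = 0.0064
Decision: reject H₀

Answer: z = 2.7273, reject H₀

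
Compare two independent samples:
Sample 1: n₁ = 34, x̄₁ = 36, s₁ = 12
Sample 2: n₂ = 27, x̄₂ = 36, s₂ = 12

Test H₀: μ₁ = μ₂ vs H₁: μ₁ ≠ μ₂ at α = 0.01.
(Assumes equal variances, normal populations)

Pooled variance: s²_p = [33×12² + 26×12²]/(59) = 144.0000
s_p = 12.0000
SE = s_p×√(1/n₁ + 1/n₂) = 12.0000×√(1/34 + 1/27) = 3.0933
t = (x̄₁ - x̄₂)/SE = (36 - 36)/3.0933 = 0.0000
df = 59, t-critical = ±2.662
Decision: fail to reject H₀

Answer: t = 0.0000, fail to reject H₀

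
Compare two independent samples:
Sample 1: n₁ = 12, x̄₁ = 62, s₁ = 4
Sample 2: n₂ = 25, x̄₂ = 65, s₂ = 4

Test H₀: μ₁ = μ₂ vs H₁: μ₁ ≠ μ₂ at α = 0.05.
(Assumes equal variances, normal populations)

Answer: t = -2.1355, reject H₀

Derivation:
Pooled variance: s²_p = [11×4² + 24×4²]/(35) = 16.0000
s_p = 4.0000
SE = s_p×√(1/n₁ + 1/n₂) = 4.0000×√(1/12 + 1/25) = 1.4048
t = (x̄₁ - x̄₂)/SE = (62 - 65)/1.4048 = -2.1355
df = 35, t-critical = ±2.030
Decision: reject H₀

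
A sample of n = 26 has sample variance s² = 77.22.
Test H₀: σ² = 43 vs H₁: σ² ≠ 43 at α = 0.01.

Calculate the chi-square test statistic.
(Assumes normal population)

Answer: χ² = 44.8953, fail to reject H₀

Derivation:
df = n - 1 = 25
χ² = (n-1)s²/σ₀² = 25×77.22/43 = 44.8953
Critical values: χ²_{0.995,25} = 10.520, χ²_{0.005,25} = 46.928
Rejection region: χ² < 10.520 or χ² > 46.928
Decision: fail to reject H₀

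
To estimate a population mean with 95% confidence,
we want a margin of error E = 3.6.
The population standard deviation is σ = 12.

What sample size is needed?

z_0.025 = 1.960
n = (z×σ/E)² = (1.960×12/3.6)²
n = 42.6844
Round up: n = 43

Answer: n = 43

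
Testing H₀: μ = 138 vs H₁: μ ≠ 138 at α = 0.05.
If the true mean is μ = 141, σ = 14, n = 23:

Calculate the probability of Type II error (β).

SE = σ/√n = 14/√23 = 2.9192
Critical values: μ₀ ± z_0.025×SE = 138 ± 1.960×2.9192
Acceptance region: (132.2784, 143.7216)
Under H₁ (μ = 141): z_high = (143.7216 - 141)/2.9192 = 0.9323, z_low = (132.2784 - 141)/2.9192 = -2.9877
β = P(not reject | H₁) = Φ(0.9323) - Φ(-2.9877) ≈ 0.8230

Answer: β ≈ 0.8230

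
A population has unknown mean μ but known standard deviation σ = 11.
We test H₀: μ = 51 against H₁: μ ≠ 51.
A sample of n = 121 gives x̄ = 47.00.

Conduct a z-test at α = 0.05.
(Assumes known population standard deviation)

Standard error: SE = σ/√n = 11/√121 = 1.0000
z-statistic: z = (x̄ - μ₀)/SE = (47.00 - 51)/1.0000 = -4.0000
Critical value: ±1.960
p-value = 0.0001
Decision: reject H₀

Answer: z = -4.0000, reject H₀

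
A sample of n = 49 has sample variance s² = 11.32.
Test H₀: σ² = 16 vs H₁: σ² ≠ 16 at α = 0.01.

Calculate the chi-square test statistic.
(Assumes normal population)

df = n - 1 = 48
χ² = (n-1)s²/σ₀² = 48×11.32/16 = 33.9600
Critical values: χ²_{0.995,48} = 26.511, χ²_{0.005,48} = 76.969
Rejection region: χ² < 26.511 or χ² > 76.969
Decision: fail to reject H₀

Answer: χ² = 33.9600, fail to reject H₀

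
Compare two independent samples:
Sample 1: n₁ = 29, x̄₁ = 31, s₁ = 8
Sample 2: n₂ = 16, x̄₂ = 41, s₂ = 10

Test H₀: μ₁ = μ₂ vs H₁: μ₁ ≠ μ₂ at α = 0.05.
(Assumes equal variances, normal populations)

Pooled variance: s²_p = [28×8² + 15×10²]/(43) = 76.5581
s_p = 8.7497
SE = s_p×√(1/n₁ + 1/n₂) = 8.7497×√(1/29 + 1/16) = 2.7248
t = (x̄₁ - x̄₂)/SE = (31 - 41)/2.7248 = -3.6700
df = 43, t-critical = ±2.017
Decision: reject H₀

Answer: t = -3.6700, reject H₀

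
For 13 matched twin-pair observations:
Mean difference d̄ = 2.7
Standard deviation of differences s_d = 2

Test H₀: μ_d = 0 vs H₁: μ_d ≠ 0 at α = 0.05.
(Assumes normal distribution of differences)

df = n - 1 = 12
SE = s_d/√n = 2/√13 = 0.5547
t = d̄/SE = 2.7/0.5547 = 4.8675
Critical value: t_{0.025,12} = ±2.179
p-value ≈ 0.0004
Decision: reject H₀

Answer: t = 4.8675, reject H₀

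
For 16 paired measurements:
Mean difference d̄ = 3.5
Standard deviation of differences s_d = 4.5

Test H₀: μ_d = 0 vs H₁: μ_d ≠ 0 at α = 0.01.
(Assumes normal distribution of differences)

Answer: t = 3.1111, reject H₀

Derivation:
df = n - 1 = 15
SE = s_d/√n = 4.5/√16 = 1.1250
t = d̄/SE = 3.5/1.1250 = 3.1111
Critical value: t_{0.005,15} = ±2.947
p-value ≈ 0.0072
Decision: reject H₀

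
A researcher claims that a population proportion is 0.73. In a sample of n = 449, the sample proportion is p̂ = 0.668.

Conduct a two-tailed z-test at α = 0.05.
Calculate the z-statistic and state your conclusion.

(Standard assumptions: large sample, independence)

H₀: p = 0.73, H₁: p ≠ 0.73
Standard error: SE = √(p₀(1-p₀)/n) = √(0.73×0.27/449) = 0.020952
z-statistic: z = (p̂ - p₀)/SE = (0.668 - 0.73)/0.020952 = -2.9591
Critical value: z_0.025 = ±1.960
p-value = 0.0031
Decision: reject H₀ at α = 0.05

Answer: z = -2.9591, reject H₀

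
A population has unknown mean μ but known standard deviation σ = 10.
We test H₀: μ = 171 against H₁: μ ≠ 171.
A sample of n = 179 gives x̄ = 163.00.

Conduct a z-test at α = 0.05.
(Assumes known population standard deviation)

Standard error: SE = σ/√n = 10/√179 = 0.7474
z-statistic: z = (x̄ - μ₀)/SE = (163.00 - 171)/0.7474 = -10.7038
Critical value: ±1.960
p-value < 0.0001
Decision: reject H₀

Answer: z = -10.7038, reject H₀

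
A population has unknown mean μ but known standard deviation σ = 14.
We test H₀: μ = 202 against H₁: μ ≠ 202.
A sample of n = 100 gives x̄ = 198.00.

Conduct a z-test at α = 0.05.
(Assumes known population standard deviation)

Standard error: SE = σ/√n = 14/√100 = 1.4000
z-statistic: z = (x̄ - μ₀)/SE = (198.00 - 202)/1.4000 = -2.8571
Critical value: ±1.960
p-value = 0.0043
Decision: reject H₀

Answer: z = -2.8571, reject H₀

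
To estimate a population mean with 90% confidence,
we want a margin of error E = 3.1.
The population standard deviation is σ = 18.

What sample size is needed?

z_0.05 = 1.645
n = (z×σ/E)² = (1.645×18/3.1)²
n = 91.2333
Round up: n = 92

Answer: n = 92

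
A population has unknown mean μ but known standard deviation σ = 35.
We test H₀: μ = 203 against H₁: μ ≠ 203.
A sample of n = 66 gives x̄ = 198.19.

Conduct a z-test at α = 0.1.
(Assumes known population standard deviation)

Answer: z = -1.1165, fail to reject H₀

Derivation:
Standard error: SE = σ/√n = 35/√66 = 4.3082
z-statistic: z = (x̄ - μ₀)/SE = (198.19 - 203)/4.3082 = -1.1165
Critical value: ±1.645
p-value = 0.2642
Decision: fail to reject H₀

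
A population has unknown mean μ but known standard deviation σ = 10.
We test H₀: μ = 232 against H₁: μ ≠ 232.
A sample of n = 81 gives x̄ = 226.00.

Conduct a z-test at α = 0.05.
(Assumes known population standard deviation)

Answer: z = -5.4001, reject H₀

Derivation:
Standard error: SE = σ/√n = 10/√81 = 1.1111
z-statistic: z = (x̄ - μ₀)/SE = (226.00 - 232)/1.1111 = -5.4001
Critical value: ±1.960
p-value < 0.0001
Decision: reject H₀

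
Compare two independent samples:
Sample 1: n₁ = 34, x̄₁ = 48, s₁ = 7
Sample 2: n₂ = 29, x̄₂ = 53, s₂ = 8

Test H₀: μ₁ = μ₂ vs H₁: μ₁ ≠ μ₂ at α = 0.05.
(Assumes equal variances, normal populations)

Pooled variance: s²_p = [33×7² + 28×8²]/(61) = 55.8852
s_p = 7.4756
SE = s_p×√(1/n₁ + 1/n₂) = 7.4756×√(1/34 + 1/29) = 1.8896
t = (x̄₁ - x̄₂)/SE = (48 - 53)/1.8896 = -2.6461
df = 61, t-critical = ±2.000
Decision: reject H₀

Answer: t = -2.6461, reject H₀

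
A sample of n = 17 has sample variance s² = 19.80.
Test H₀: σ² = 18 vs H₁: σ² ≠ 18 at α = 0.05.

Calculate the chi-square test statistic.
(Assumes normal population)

df = n - 1 = 16
χ² = (n-1)s²/σ₀² = 16×19.80/18 = 17.6000
Critical values: χ²_{0.975,16} = 6.908, χ²_{0.025,16} = 28.845
Rejection region: χ² < 6.908 or χ² > 28.845
Decision: fail to reject H₀

Answer: χ² = 17.6000, fail to reject H₀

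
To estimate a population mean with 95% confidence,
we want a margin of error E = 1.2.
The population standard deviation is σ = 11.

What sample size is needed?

z_0.025 = 1.960
n = (z×σ/E)² = (1.960×11/1.2)²
n = 322.8011
Round up: n = 323

Answer: n = 323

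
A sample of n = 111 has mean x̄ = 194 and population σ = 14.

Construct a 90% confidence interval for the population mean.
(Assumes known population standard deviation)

Answer: (191.8141, 196.1859)

Derivation:
Confidence level: 90%, α = 0.1
z_0.05 = 1.645
SE = σ/√n = 14/√111 = 1.3288
Margin of error = 1.645 × 1.3288 = 2.1859
CI: x̄ ± margin = 194 ± 2.1859
CI: (191.8141, 196.1859)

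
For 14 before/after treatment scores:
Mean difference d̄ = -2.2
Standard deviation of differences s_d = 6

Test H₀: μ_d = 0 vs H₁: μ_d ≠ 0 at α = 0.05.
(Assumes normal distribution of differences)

Answer: t = -1.3719, fail to reject H₀

Derivation:
df = n - 1 = 13
SE = s_d/√n = 6/√14 = 1.6036
t = d̄/SE = -2.2/1.6036 = -1.3719
Critical value: t_{0.025,13} = ±2.160
p-value ≈ 0.1933
Decision: fail to reject H₀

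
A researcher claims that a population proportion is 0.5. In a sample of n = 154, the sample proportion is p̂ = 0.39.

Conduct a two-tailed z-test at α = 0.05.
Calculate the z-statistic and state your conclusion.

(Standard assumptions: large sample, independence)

Answer: z = -2.7301, reject H₀

Derivation:
H₀: p = 0.5, H₁: p ≠ 0.5
Standard error: SE = √(p₀(1-p₀)/n) = √(0.5×0.5/154) = 0.040291
z-statistic: z = (p̂ - p₀)/SE = (0.39 - 0.5)/0.040291 = -2.7301
Critical value: z_0.025 = ±1.960
p-value = 0.0063
Decision: reject H₀ at α = 0.05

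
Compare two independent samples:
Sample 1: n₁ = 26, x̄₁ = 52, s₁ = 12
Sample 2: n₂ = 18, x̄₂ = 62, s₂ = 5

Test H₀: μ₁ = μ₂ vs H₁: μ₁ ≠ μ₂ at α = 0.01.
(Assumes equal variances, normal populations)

Pooled variance: s²_p = [25×12² + 17×5²]/(42) = 95.8333
s_p = 9.7894
SE = s_p×√(1/n₁ + 1/n₂) = 9.7894×√(1/26 + 1/18) = 3.0016
t = (x̄₁ - x̄₂)/SE = (52 - 62)/3.0016 = -3.3316
df = 42, t-critical = ±2.698
Decision: reject H₀

Answer: t = -3.3316, reject H₀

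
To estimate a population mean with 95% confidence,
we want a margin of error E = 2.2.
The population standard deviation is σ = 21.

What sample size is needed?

z_0.025 = 1.960
n = (z×σ/E)² = (1.960×21/2.2)²
n = 350.0301
Round up: n = 351

Answer: n = 351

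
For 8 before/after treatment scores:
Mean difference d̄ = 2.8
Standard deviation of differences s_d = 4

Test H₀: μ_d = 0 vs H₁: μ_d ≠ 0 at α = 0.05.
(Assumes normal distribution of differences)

Answer: t = 1.9799, fail to reject H₀

Derivation:
df = n - 1 = 7
SE = s_d/√n = 4/√8 = 1.4142
t = d̄/SE = 2.8/1.4142 = 1.9799
Critical value: t_{0.025,7} = ±2.365
p-value ≈ 0.0882
Decision: fail to reject H₀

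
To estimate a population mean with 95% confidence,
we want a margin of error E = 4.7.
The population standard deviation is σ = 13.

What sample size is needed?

z_0.025 = 1.960
n = (z×σ/E)² = (1.960×13/4.7)²
n = 29.3902
Round up: n = 30

Answer: n = 30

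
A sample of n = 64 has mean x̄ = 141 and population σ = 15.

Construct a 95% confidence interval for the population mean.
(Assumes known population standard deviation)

Confidence level: 95%, α = 0.05
z_0.025 = 1.960
SE = σ/√n = 15/√64 = 1.8750
Margin of error = 1.960 × 1.8750 = 3.6750
CI: x̄ ± margin = 141 ± 3.6750
CI: (137.3250, 144.6750)

Answer: (137.3250, 144.6750)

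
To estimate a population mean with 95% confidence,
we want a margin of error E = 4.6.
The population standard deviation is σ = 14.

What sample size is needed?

Answer: n = 36

Derivation:
z_0.025 = 1.960
n = (z×σ/E)² = (1.960×14/4.6)²
n = 35.5838
Round up: n = 36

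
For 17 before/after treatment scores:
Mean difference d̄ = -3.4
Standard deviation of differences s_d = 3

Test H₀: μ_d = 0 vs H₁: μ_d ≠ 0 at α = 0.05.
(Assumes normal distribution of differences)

Answer: t = -4.6729, reject H₀

Derivation:
df = n - 1 = 16
SE = s_d/√n = 3/√17 = 0.7276
t = d̄/SE = -3.4/0.7276 = -4.6729
Critical value: t_{0.025,16} = ±2.120
p-value ≈ 0.0003
Decision: reject H₀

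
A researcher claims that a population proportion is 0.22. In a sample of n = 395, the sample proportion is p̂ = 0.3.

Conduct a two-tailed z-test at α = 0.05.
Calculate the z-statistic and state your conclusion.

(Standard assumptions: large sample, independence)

Answer: z = 3.8382, reject H₀

Derivation:
H₀: p = 0.22, H₁: p ≠ 0.22
Standard error: SE = √(p₀(1-p₀)/n) = √(0.22×0.78/395) = 0.020843
z-statistic: z = (p̂ - p₀)/SE = (0.3 - 0.22)/0.020843 = 3.8382
Critical value: z_0.025 = ±1.960
p-value = 0.0001
Decision: reject H₀ at α = 0.05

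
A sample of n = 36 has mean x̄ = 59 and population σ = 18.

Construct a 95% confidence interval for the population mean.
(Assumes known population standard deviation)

Confidence level: 95%, α = 0.05
z_0.025 = 1.960
SE = σ/√n = 18/√36 = 3.0000
Margin of error = 1.960 × 3.0000 = 5.8800
CI: x̄ ± margin = 59 ± 5.8800
CI: (53.1200, 64.8800)

Answer: (53.1200, 64.8800)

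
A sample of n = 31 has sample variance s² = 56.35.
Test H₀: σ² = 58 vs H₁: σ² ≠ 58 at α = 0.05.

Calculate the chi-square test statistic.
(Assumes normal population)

Answer: χ² = 29.1466, fail to reject H₀

Derivation:
df = n - 1 = 30
χ² = (n-1)s²/σ₀² = 30×56.35/58 = 29.1466
Critical values: χ²_{0.975,30} = 16.791, χ²_{0.025,30} = 46.979
Rejection region: χ² < 16.791 or χ² > 46.979
Decision: fail to reject H₀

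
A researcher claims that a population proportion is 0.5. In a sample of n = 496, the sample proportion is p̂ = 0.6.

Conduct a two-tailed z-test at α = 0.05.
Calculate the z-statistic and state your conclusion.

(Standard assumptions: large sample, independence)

H₀: p = 0.5, H₁: p ≠ 0.5
Standard error: SE = √(p₀(1-p₀)/n) = √(0.5×0.5/496) = 0.022451
z-statistic: z = (p̂ - p₀)/SE = (0.6 - 0.5)/0.022451 = 4.4541
Critical value: z_0.025 = ±1.960
p-value < 0.0001
Decision: reject H₀ at α = 0.05

Answer: z = 4.4541, reject H₀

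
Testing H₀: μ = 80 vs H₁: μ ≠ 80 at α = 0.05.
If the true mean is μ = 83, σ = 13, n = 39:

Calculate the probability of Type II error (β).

Answer: β ≈ 0.6977

Derivation:
SE = σ/√n = 13/√39 = 2.0817
Critical values: μ₀ ± z_0.025×SE = 80 ± 1.960×2.0817
Acceptance region: (75.9199, 84.0801)
Under H₁ (μ = 83): z_high = (84.0801 - 83)/2.0817 = 0.5189, z_low = (75.9199 - 83)/2.0817 = -3.4011
β = P(not reject | H₁) = Φ(0.5189) - Φ(-3.4011) ≈ 0.6977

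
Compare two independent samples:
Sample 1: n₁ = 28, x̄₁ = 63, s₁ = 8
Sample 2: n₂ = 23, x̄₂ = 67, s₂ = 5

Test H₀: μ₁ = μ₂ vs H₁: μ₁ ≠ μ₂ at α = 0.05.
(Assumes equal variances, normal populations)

Answer: t = -2.0847, reject H₀

Derivation:
Pooled variance: s²_p = [27×8² + 22×5²]/(49) = 46.4898
s_p = 6.8183
SE = s_p×√(1/n₁ + 1/n₂) = 6.8183×√(1/28 + 1/23) = 1.9187
t = (x̄₁ - x̄₂)/SE = (63 - 67)/1.9187 = -2.0847
df = 49, t-critical = ±2.010
Decision: reject H₀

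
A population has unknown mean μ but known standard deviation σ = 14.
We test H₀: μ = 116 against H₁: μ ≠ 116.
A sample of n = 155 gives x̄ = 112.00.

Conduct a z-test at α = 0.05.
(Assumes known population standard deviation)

Standard error: SE = σ/√n = 14/√155 = 1.1245
z-statistic: z = (x̄ - μ₀)/SE = (112.00 - 116)/1.1245 = -3.5571
Critical value: ±1.960
p-value = 0.0004
Decision: reject H₀

Answer: z = -3.5571, reject H₀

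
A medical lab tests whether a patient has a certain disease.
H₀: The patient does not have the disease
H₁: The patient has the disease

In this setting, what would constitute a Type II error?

Type I error: rejecting H₀ when it is actually true (false positive).
Type II error: failing to reject H₀ when H₁ is actually true (false negative).

Answer: Failing to diagnose a patient who actually has the disease (false negative)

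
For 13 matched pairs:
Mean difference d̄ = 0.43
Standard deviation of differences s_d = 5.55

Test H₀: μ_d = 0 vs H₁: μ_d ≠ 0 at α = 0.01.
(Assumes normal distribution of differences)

df = n - 1 = 12
SE = s_d/√n = 5.55/√13 = 1.5393
t = d̄/SE = 0.43/1.5393 = 0.2793
Critical value: t_{0.005,12} = ±3.055
p-value ≈ 0.7848
Decision: fail to reject H₀

Answer: t = 0.2793, fail to reject H₀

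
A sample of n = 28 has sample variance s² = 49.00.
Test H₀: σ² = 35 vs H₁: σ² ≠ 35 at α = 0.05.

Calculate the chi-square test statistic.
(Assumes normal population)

df = n - 1 = 27
χ² = (n-1)s²/σ₀² = 27×49.00/35 = 37.8000
Critical values: χ²_{0.975,27} = 14.573, χ²_{0.025,27} = 43.195
Rejection region: χ² < 14.573 or χ² > 43.195
Decision: fail to reject H₀

Answer: χ² = 37.8000, fail to reject H₀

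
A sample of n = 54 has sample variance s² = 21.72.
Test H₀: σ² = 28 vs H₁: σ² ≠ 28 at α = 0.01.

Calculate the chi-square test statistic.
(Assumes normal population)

Answer: χ² = 41.1129, fail to reject H₀

Derivation:
df = n - 1 = 53
χ² = (n-1)s²/σ₀² = 53×21.72/28 = 41.1129
Critical values: χ²_{0.995,53} = 30.230, χ²_{0.005,53} = 83.253
Rejection region: χ² < 30.230 or χ² > 83.253
Decision: fail to reject H₀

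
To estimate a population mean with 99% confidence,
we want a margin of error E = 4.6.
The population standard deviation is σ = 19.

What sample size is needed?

z_0.005 = 2.576
n = (z×σ/E)² = (2.576×19/4.6)²
n = 113.2096
Round up: n = 114

Answer: n = 114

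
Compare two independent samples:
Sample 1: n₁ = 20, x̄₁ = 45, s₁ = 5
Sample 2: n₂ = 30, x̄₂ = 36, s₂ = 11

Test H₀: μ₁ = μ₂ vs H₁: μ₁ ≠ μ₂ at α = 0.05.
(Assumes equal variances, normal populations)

Pooled variance: s²_p = [19×5² + 29×11²]/(48) = 83.0000
s_p = 9.1104
SE = s_p×√(1/n₁ + 1/n₂) = 9.1104×√(1/20 + 1/30) = 2.6299
t = (x̄₁ - x̄₂)/SE = (45 - 36)/2.6299 = 3.4222
df = 48, t-critical = ±2.011
Decision: reject H₀

Answer: t = 3.4222, reject H₀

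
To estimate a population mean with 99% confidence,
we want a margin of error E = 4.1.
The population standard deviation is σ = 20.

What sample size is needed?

z_0.005 = 2.576
n = (z×σ/E)² = (2.576×20/4.1)²
n = 157.9007
Round up: n = 158

Answer: n = 158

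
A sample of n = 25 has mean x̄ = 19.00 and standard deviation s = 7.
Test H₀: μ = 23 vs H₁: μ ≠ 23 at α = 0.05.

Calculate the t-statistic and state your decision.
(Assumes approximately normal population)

Answer: t = -2.8571, reject H₀

Derivation:
df = n - 1 = 24
SE = s/√n = 7/√25 = 1.4000
t = (x̄ - μ₀)/SE = (19.00 - 23)/1.4000 = -2.8571
Critical value: t_{0.025,24} = ±2.064
p-value ≈ 0.0087
Decision: reject H₀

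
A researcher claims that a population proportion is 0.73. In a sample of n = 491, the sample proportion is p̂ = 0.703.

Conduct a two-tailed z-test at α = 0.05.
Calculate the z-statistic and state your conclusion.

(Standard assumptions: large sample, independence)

H₀: p = 0.73, H₁: p ≠ 0.73
Standard error: SE = √(p₀(1-p₀)/n) = √(0.73×0.27/491) = 0.020036
z-statistic: z = (p̂ - p₀)/SE = (0.703 - 0.73)/0.020036 = -1.3476
Critical value: z_0.025 = ±1.960
p-value = 0.1778
Decision: fail to reject H₀ at α = 0.05

Answer: z = -1.3476, fail to reject H₀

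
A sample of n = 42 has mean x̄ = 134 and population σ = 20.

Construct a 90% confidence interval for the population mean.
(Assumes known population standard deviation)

Answer: (128.9234, 139.0766)

Derivation:
Confidence level: 90%, α = 0.1
z_0.05 = 1.645
SE = σ/√n = 20/√42 = 3.0861
Margin of error = 1.645 × 3.0861 = 5.0766
CI: x̄ ± margin = 134 ± 5.0766
CI: (128.9234, 139.0766)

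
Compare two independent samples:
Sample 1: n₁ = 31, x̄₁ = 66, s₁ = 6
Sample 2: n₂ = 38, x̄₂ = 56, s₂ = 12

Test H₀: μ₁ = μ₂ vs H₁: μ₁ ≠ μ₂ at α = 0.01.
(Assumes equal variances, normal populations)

Answer: t = 4.2249, reject H₀

Derivation:
Pooled variance: s²_p = [30×6² + 37×12²]/(67) = 95.6418
s_p = 9.7797
SE = s_p×√(1/n₁ + 1/n₂) = 9.7797×√(1/31 + 1/38) = 2.3669
t = (x̄₁ - x̄₂)/SE = (66 - 56)/2.3669 = 4.2249
df = 67, t-critical = ±2.651
Decision: reject H₀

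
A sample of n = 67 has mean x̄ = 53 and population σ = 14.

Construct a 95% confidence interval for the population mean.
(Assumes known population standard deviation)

Confidence level: 95%, α = 0.05
z_0.025 = 1.960
SE = σ/√n = 14/√67 = 1.7104
Margin of error = 1.960 × 1.7104 = 3.3524
CI: x̄ ± margin = 53 ± 3.3524
CI: (49.6476, 56.3524)

Answer: (49.6476, 56.3524)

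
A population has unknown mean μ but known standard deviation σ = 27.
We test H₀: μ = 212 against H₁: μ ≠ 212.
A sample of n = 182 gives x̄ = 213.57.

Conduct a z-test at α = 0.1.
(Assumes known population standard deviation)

Standard error: SE = σ/√n = 27/√182 = 2.0014
z-statistic: z = (x̄ - μ₀)/SE = (213.57 - 212)/2.0014 = 0.7845
Critical value: ±1.645
p-value = 0.4327
Decision: fail to reject H₀

Answer: z = 0.7845, fail to reject H₀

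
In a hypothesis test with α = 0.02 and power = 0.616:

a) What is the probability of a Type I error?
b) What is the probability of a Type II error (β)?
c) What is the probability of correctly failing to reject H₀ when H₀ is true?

Answer: a) 0.02, b) 0.384, c) 0.98

Derivation:
a) Type I error probability = α = 0.02
b) Power = P(reject H₀ | H₁ true) = 1 - β = 0.616, so Type II error probability = β = 1 - Power = 0.384
c) P(fail to reject H₀ | H₀ true) = 1 - α = 0.98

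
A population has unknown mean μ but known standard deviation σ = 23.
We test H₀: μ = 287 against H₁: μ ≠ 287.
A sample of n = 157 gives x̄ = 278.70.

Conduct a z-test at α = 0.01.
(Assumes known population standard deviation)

Standard error: SE = σ/√n = 23/√157 = 1.8356
z-statistic: z = (x̄ - μ₀)/SE = (278.70 - 287)/1.8356 = -4.5217
Critical value: ±2.576
p-value < 0.0001
Decision: reject H₀

Answer: z = -4.5217, reject H₀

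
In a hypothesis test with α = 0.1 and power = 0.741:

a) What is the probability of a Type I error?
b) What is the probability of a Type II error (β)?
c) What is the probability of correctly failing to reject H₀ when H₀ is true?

a) Type I error probability = α = 0.1
b) Power = P(reject H₀ | H₁ true) = 1 - β = 0.741, so Type II error probability = β = 1 - Power = 0.259
c) P(fail to reject H₀ | H₀ true) = 1 - α = 0.9

Answer: a) 0.1, b) 0.259, c) 0.9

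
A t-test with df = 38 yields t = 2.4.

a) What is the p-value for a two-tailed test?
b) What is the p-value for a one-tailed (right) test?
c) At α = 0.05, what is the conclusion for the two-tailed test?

Using t-distribution with df = 38:
a) Two-tailed: p = 2×P(T > 2.4) = 0.0214
b) One-tailed: p = P(T > 2.4) = 0.0107
c) 0.0214 < 0.05, reject H₀

Answer: a) 0.0214, b) 0.0107, c) reject H₀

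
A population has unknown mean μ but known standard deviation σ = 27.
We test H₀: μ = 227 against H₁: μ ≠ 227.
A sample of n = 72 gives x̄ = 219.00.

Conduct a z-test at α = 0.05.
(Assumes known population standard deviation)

Answer: z = -2.5141, reject H₀

Derivation:
Standard error: SE = σ/√n = 27/√72 = 3.1820
z-statistic: z = (x̄ - μ₀)/SE = (219.00 - 227)/3.1820 = -2.5141
Critical value: ±1.960
p-value = 0.0119
Decision: reject H₀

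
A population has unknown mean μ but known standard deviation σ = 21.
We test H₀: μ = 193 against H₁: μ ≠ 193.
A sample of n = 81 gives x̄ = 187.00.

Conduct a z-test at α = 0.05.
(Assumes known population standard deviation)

Standard error: SE = σ/√n = 21/√81 = 2.3333
z-statistic: z = (x̄ - μ₀)/SE = (187.00 - 193)/2.3333 = -2.5715
Critical value: ±1.960
p-value = 0.0101
Decision: reject H₀

Answer: z = -2.5715, reject H₀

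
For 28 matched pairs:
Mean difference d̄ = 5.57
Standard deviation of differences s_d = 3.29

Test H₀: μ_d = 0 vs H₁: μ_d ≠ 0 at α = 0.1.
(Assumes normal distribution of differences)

df = n - 1 = 27
SE = s_d/√n = 3.29/√28 = 0.6218
t = d̄/SE = 5.57/0.6218 = 8.9579
Critical value: t_{0.05,27} = ±1.703
p-value < 0.0001
Decision: reject H₀

Answer: t = 8.9579, reject H₀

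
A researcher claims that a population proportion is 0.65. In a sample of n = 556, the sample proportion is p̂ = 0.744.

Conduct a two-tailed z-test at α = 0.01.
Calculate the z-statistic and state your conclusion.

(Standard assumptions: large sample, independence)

H₀: p = 0.65, H₁: p ≠ 0.65
Standard error: SE = √(p₀(1-p₀)/n) = √(0.65×0.35/556) = 0.020228
z-statistic: z = (p̂ - p₀)/SE = (0.744 - 0.65)/0.020228 = 4.6470
Critical value: z_0.005 = ±2.576
p-value < 0.0001
Decision: reject H₀ at α = 0.01

Answer: z = 4.6470, reject H₀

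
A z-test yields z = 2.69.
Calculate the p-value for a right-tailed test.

Answer: p-value ≈ 0.0036

Derivation:
For z = 2.69:
p = P(Z > 2.69) = 1 - Φ(2.69) = 0.0036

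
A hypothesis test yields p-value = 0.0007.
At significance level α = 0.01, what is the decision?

Compare p-value to α:
0.0007 < 0.01
Decision: reject H₀

Answer: reject H₀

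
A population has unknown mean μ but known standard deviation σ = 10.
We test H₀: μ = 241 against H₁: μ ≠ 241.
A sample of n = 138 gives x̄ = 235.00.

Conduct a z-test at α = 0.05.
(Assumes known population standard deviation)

Answer: z = -7.0480, reject H₀

Derivation:
Standard error: SE = σ/√n = 10/√138 = 0.8513
z-statistic: z = (x̄ - μ₀)/SE = (235.00 - 241)/0.8513 = -7.0480
Critical value: ±1.960
p-value < 0.0001
Decision: reject H₀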